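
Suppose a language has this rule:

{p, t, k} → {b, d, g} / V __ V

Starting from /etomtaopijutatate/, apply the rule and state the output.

edomtaobijudadade

Scanning /etomtaopijutatate/: /t/ is a voiceless stop between vowels /e/ and /o/, so it voices to [d]; /t/ at position 5 is not in the conditioning environment; /p/ is a voiceless stop between vowels /o/ and /i/, so it voices to [b]; /t/ is a voiceless stop between vowels /u/ and /a/, so it voices to [d]; /t/ is a voiceless stop between vowels /a/ and /a/, so it voices to [d]; /t/ is a voiceless stop between vowels /a/ and /e/, so it voices to [d].
Result: [edomtaobijudadade].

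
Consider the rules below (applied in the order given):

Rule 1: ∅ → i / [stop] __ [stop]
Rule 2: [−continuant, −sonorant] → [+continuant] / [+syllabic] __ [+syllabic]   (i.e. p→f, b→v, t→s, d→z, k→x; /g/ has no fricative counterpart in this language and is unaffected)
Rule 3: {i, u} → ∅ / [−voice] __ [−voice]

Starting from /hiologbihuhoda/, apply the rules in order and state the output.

hiologivihhoza

Rule 1 (stop-cluster i-epenthesis): /g/ and /b/ form a stop–stop cluster, so [i] is inserted between them. /hiologbihuhoda/ → hiologibihuhoda.
Rule 2 (intervocalic spirantization): /b/ is a stop between vowels /i/ and /i/, so it spirantizes to the fricative [v]. /d/ is a stop between vowels /o/ and /a/, so it spirantizes to the fricative [z]. /hiologibihuhoda/ → hiologivihuhoza.
Rule 3 (high vowel syncope): /u/ is a high vowel flanked by voiceless consonants /h/ and /h/, so it deletes. /hiologivihuhoza/ → hiologivihhoza.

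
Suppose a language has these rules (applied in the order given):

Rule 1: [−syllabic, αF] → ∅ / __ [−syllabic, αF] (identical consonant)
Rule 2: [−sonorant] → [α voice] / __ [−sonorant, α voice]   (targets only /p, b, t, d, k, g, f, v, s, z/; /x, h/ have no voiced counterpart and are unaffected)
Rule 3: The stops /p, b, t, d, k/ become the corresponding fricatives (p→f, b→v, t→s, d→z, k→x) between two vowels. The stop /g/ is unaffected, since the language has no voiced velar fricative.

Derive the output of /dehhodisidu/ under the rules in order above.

Rule 1 (degemination): /hh/ is a geminate; the first /h/ deletes. /dehhodisidu/ → dehodisidu.
Rule 2 (regressive voicing assimilation): no segment meets the environment; /dehodisidu/ is unchanged.
Rule 3 (intervocalic spirantization): /d/ is a stop between vowels /o/ and /i/, so it spirantizes to the fricative [z]. /d/ is a stop between vowels /i/ and /u/, so it spirantizes to the fricative [z]. /dehodisidu/ → dehozisizu.

dehozisizu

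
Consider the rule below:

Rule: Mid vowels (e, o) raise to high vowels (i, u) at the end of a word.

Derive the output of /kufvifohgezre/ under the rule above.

/e/ is a mid vowel in word-final position, so it raises to [i].
The other instances of /o/, /e/ do not occur in the required environment and remain unchanged.
Surface form: [kufvifohgezri].

kufvifohgezri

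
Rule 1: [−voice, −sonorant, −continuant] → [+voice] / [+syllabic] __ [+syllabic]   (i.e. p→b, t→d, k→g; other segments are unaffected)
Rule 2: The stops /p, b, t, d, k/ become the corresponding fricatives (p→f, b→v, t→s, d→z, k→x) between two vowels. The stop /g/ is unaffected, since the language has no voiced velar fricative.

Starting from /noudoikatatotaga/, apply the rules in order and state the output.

Rule 1 (intervocalic voicing): /k/ is a voiceless stop between vowels /i/ and /a/, so it voices to [g]. /t/ is a voiceless stop between vowels /a/ and /a/, so it voices to [d]. /t/ is a voiceless stop between vowels /a/ and /o/, so it voices to [d]. /t/ is a voiceless stop between vowels /o/ and /a/, so it voices to [d]. /noudoikatatotaga/ → noudoigadadodaga.
Rule 2 (intervocalic spirantization): /d/ is a stop between vowels /u/ and /o/, so it spirantizes to the fricative [z]. /d/ is a stop between vowels /a/ and /a/, so it spirantizes to the fricative [z]. /d/ is a stop between vowels /a/ and /o/, so it spirantizes to the fricative [z]. /d/ is a stop between vowels /o/ and /a/, so it spirantizes to the fricative [z]. /noudoigadadodaga/ → nouzoigazazozaga.

nouzoigazazozaga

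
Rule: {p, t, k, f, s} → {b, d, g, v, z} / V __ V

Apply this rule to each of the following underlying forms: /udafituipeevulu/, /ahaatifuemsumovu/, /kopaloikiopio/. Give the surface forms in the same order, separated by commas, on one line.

/udafituipeevulu/: /f/ is a voiceless obstruent between vowels /a/ and /i/, so it voices to [v]. /t/ is a voiceless obstruent between vowels /i/ and /u/, so it voices to [d]. /p/ is a voiceless obstruent between vowels /i/ and /e/, so it voices to [b]. → [udaviduibeevulu].
/ahaatifuemsumovu/: /t/ is a voiceless obstruent between vowels /a/ and /i/, so it voices to [d]. /f/ is a voiceless obstruent between vowels /i/ and /u/, so it voices to [v]. → [ahaadivuemsumovu].
/kopaloikiopio/: /p/ is a voiceless obstruent between vowels /o/ and /a/, so it voices to [b]. /k/ is a voiceless obstruent between vowels /i/ and /i/, so it voices to [g]. /p/ is a voiceless obstruent between vowels /o/ and /i/, so it voices to [b]. → [kobaloigiobio].

udaviduibeevulu, ahaadivuemsumovu, kobaloigiobio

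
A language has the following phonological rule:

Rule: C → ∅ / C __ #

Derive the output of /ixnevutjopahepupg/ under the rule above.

/g/ is the second consonant of a word-final cluster /pg/, so it deletes.
The other instances of /x/, /n/, /v/, /t/, /j/, /p/, /h/ do not occur in the required environment and remain unchanged.
Surface form: [ixnevutjopahepup].

ixnevutjopahepup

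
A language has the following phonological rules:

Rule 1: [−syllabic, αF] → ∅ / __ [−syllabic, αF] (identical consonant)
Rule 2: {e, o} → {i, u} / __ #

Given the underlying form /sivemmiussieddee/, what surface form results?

sivemiusiedei

Rule 1 (degemination): /mm/ is a geminate; the first /m/ deletes. /ss/ is a geminate; the first /s/ deletes. /dd/ is a geminate; the first /d/ deletes. /sivemmiussieddee/ → sivemiusiedee.
Rule 2 (final vowel raising): /e/ is a mid vowel in word-final position, so it raises to [i]. /sivemiusiedee/ → sivemiusiedei.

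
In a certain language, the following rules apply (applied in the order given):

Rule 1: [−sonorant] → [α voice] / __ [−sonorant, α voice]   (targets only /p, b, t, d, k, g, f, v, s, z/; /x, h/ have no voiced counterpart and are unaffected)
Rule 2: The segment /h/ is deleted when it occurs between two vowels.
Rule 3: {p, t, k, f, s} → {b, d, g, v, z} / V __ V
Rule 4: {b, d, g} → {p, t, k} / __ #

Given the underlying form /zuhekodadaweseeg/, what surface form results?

Rule 1 (regressive voicing assimilation): no segment meets the environment; /zuhekodadaweseeg/ is unchanged.
Rule 2 (intervocalic h-deletion): /h/ occurs between vowels /u/ and /e/, so it deletes. /zuhekodadaweseeg/ → zuekodadaweseeg.
Rule 3 (intervocalic voicing): /k/ is a voiceless obstruent between vowels /e/ and /o/, so it voices to [g]. /s/ is a voiceless obstruent between vowels /e/ and /e/, so it voices to [z]. /zuekodadaweseeg/ → zuegodadawezeeg.
Rule 4 (final devoicing): /g/ is a voiced stop in word-final position, so it devoices to [k]. /zuegodadawezeeg/ → zuegodadawezeek.

zuegodadawezeek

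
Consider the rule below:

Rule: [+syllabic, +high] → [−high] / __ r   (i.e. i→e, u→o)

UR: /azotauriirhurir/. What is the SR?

/u/ is a high vowel immediately before /r/, so it lowers to [o].
/i/ is a high vowel immediately before /r/, so it lowers to [e].
/u/ is a high vowel immediately before /r/, so it lowers to [o].
/i/ is a high vowel immediately before /r/, so it lowers to [e].
The other instance of /i/ does not occur in the required environment and remains unchanged.
Surface form: [azotaorierhorer].

azotaorierhorer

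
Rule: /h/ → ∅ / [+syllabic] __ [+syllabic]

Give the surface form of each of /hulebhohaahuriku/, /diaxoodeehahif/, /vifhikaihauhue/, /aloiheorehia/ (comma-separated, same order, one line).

hulebhoaauriku, diaxoodeeaif, vifhikaiauue, aloieoreia

/hulebhohaahuriku/: /h/ occurs between vowels /o/ and /a/, so it deletes. /h/ occurs between vowels /a/ and /u/, so it deletes. → [hulebhoaauriku].
/diaxoodeehahif/: /h/ occurs between vowels /e/ and /a/, so it deletes. /h/ occurs between vowels /a/ and /i/, so it deletes. → [diaxoodeeaif].
/vifhikaihauhue/: /h/ occurs between vowels /i/ and /a/, so it deletes. /h/ occurs between vowels /u/ and /u/, so it deletes. → [vifhikaiauue].
/aloiheorehia/: /h/ occurs between vowels /i/ and /e/, so it deletes. /h/ occurs between vowels /e/ and /i/, so it deletes. → [aloieoreia].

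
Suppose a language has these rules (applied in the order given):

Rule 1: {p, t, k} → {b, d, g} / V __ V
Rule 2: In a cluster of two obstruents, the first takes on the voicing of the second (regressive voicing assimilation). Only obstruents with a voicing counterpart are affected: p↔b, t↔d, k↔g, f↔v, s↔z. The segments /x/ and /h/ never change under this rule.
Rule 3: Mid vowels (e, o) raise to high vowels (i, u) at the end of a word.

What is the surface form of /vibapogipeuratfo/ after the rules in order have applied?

vibabogibeuratfu

Rule 1 (intervocalic voicing): /p/ is a voiceless stop between vowels /a/ and /o/, so it voices to [b]. /p/ is a voiceless stop between vowels /i/ and /e/, so it voices to [b]. /vibapogipeuratfo/ → vibabogibeuratfo.
Rule 2 (regressive voicing assimilation): no segment meets the environment; /vibabogibeuratfo/ is unchanged.
Rule 3 (final vowel raising): /o/ is a mid vowel in word-final position, so it raises to [u]. /vibabogibeuratfo/ → vibabogibeuratfu.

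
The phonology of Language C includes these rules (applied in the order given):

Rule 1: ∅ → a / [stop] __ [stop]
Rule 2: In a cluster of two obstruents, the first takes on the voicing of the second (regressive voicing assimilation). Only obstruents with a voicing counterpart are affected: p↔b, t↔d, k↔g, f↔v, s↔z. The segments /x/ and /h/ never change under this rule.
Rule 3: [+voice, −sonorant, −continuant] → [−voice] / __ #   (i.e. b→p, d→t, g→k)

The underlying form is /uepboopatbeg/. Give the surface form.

uepaboopatabek

Rule 1 (stop-cluster a-epenthesis): /p/ and /b/ form a stop–stop cluster, so [a] is inserted between them. /t/ and /b/ form a stop–stop cluster, so [a] is inserted between them. /uepboopatbeg/ → uepaboopatabeg.
Rule 2 (regressive voicing assimilation): no segment meets the environment; /uepaboopatabeg/ is unchanged.
Rule 3 (final devoicing): /g/ is a voiced stop in word-final position, so it devoices to [k]. /uepaboopatabeg/ → uepaboopatabek.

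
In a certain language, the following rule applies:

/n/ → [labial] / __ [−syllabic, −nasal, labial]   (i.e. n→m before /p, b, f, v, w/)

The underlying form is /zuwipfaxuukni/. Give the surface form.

zuwipfaxuukni

No segment of /zuwipfaxuukni/ meets the structural description of the rule, so the form surfaces unchanged.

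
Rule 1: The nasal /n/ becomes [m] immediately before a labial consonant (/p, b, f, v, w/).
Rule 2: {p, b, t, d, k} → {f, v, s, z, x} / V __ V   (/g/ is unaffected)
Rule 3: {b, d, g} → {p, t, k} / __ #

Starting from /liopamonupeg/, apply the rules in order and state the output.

liofamonufek

Rule 1 (nasal place assimilation): no segment meets the environment; /liopamonupeg/ is unchanged.
Rule 2 (intervocalic spirantization): /p/ is a stop between vowels /o/ and /a/, so it spirantizes to the fricative [f]. /p/ is a stop between vowels /u/ and /e/, so it spirantizes to the fricative [f]. /liopamonupeg/ → liofamonufeg.
Rule 3 (final devoicing): /g/ is a voiced stop in word-final position, so it devoices to [k]. /liofamonufeg/ → liofamonufek.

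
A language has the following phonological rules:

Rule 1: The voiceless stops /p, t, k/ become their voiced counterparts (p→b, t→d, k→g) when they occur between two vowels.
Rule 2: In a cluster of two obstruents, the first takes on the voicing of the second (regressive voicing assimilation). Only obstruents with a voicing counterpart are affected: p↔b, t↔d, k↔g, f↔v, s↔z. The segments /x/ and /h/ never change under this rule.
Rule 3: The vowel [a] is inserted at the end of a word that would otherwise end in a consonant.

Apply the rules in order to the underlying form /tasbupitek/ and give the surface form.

tazbubideka

Rule 1 (intervocalic voicing): /p/ is a voiceless stop between vowels /u/ and /i/, so it voices to [b]. /t/ is a voiceless stop between vowels /i/ and /e/, so it voices to [d]. /tasbupitek/ → tasbubidek.
Rule 2 (regressive voicing assimilation): /s/ precedes the voiced obstruent /b/, so it voices to [z] by assimilation. /tasbubidek/ → tazbubidek.
Rule 3 (final a-epenthesis): the form ends in the consonant /k/, so [a] is inserted word-finally. /tazbubidek/ → tazbubideka.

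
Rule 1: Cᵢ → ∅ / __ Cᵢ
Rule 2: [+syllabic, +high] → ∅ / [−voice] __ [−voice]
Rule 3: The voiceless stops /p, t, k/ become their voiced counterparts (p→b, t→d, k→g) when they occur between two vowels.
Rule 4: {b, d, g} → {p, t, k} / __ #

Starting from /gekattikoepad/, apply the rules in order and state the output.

Rule 1 (degemination): /tt/ is a geminate; the first /t/ deletes. /gekattikoepad/ → gekatikoepad.
Rule 2 (high vowel syncope): /i/ is a high vowel flanked by voiceless consonants /t/ and /k/, so it deletes. /gekatikoepad/ → gekatkoepad.
Rule 3 (intervocalic voicing): /k/ is a voiceless stop between vowels /e/ and /a/, so it voices to [g]. /p/ is a voiceless stop between vowels /e/ and /a/, so it voices to [b]. /gekatkoepad/ → gegatkoebad.
Rule 4 (final devoicing): /d/ is a voiced stop in word-final position, so it devoices to [t]. /gegatkoebad/ → gegatkoebat.

gegatkoebat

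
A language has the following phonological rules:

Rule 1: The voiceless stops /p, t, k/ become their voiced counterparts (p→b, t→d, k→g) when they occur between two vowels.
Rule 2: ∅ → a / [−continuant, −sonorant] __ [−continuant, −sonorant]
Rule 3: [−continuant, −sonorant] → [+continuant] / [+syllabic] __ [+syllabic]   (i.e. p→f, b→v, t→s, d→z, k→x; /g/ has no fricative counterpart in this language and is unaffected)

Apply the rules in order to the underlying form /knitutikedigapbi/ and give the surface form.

Rule 1 (intervocalic voicing): /t/ is a voiceless stop between vowels /i/ and /u/, so it voices to [d]. /t/ is a voiceless stop between vowels /u/ and /i/, so it voices to [d]. /k/ is a voiceless stop between vowels /i/ and /e/, so it voices to [g]. /knitutikedigapbi/ → knidudigedigapbi.
Rule 2 (stop-cluster a-epenthesis): /p/ and /b/ form a stop–stop cluster, so [a] is inserted between them. /knidudigedigapbi/ → knidudigedigapabi.
Rule 3 (intervocalic spirantization): /d/ is a stop between vowels /i/ and /u/, so it spirantizes to the fricative [z]. /d/ is a stop between vowels /u/ and /i/, so it spirantizes to the fricative [z]. /d/ is a stop between vowels /e/ and /i/, so it spirantizes to the fricative [z]. /p/ is a stop between vowels /a/ and /a/, so it spirantizes to the fricative [f]. /b/ is a stop between vowels /a/ and /i/, so it spirantizes to the fricative [v]. /knidudigedigapabi/ → knizuzigezigafavi.

knizuzigezigafavi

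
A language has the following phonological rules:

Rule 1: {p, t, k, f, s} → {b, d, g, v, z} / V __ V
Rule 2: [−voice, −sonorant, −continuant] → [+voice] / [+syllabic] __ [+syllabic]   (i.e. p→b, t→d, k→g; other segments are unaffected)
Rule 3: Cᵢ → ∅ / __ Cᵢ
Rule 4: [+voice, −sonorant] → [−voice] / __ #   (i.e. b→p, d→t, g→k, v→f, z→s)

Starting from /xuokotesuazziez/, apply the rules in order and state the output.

xuogodezuazies

Rule 1 (intervocalic voicing): /k/ is a voiceless obstruent between vowels /o/ and /o/, so it voices to [g]. /t/ is a voiceless obstruent between vowels /o/ and /e/, so it voices to [d]. /s/ is a voiceless obstruent between vowels /e/ and /u/, so it voices to [z]. /xuokotesuazziez/ → xuogodezuazziez.
Rule 2 (intervocalic voicing): no segment meets the environment; /xuogodezuazziez/ is unchanged.
Rule 3 (degemination): /zz/ is a geminate; the first /z/ deletes. /xuogodezuazziez/ → xuogodezuaziez.
Rule 4 (final devoicing): /z/ is a voiced obstruent in word-final position, so it devoices to [s]. /xuogodezuaziez/ → xuogodezuazies.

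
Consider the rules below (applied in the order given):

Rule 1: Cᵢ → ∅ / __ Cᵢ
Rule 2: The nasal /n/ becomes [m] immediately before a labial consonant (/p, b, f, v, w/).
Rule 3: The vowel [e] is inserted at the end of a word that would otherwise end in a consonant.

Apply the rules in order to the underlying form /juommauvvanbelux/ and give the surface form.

Rule 1 (degemination): /mm/ is a geminate; the first /m/ deletes. /vv/ is a geminate; the first /v/ deletes. /juommauvvanbelux/ → juomauvanbelux.
Rule 2 (nasal place assimilation): /n/ precedes the labial consonant /b/, so it assimilates in place to [m]. /juomauvanbelux/ → juomauvambelux.
Rule 3 (final e-epenthesis): the form ends in the consonant /x/, so [e] is inserted word-finally. /juomauvambelux/ → juomauvambeluxe.

juomauvambeluxe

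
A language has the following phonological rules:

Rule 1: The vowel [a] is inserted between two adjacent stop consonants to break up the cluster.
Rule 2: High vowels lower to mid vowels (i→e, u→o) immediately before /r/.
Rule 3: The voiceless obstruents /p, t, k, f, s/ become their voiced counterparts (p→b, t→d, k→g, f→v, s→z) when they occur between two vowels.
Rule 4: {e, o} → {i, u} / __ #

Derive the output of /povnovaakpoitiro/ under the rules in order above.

povnovaagaboideru

Rule 1 (stop-cluster a-epenthesis): /k/ and /p/ form a stop–stop cluster, so [a] is inserted between them. /povnovaakpoitiro/ → povnovaakapoitiro.
Rule 2 (pre-rhotic lowering): /i/ is a high vowel immediately before /r/, so it lowers to [e]. /povnovaakapoitiro/ → povnovaakapoitero.
Rule 3 (intervocalic voicing): /k/ is a voiceless obstruent between vowels /a/ and /a/, so it voices to [g]. /p/ is a voiceless obstruent between vowels /a/ and /o/, so it voices to [b]. /t/ is a voiceless obstruent between vowels /i/ and /e/, so it voices to [d]. /povnovaakapoitero/ → povnovaagaboidero.
Rule 4 (final vowel raising): /o/ is a mid vowel in word-final position, so it raises to [u]. /povnovaagaboidero/ → povnovaagaboideru.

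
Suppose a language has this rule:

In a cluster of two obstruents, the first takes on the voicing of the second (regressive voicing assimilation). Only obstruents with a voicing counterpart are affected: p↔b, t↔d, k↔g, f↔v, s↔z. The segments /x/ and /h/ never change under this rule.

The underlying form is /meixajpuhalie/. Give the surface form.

No segment of /meixajpuhalie/ meets the structural description of the rule, so the form surfaces unchanged.

meixajpuhalie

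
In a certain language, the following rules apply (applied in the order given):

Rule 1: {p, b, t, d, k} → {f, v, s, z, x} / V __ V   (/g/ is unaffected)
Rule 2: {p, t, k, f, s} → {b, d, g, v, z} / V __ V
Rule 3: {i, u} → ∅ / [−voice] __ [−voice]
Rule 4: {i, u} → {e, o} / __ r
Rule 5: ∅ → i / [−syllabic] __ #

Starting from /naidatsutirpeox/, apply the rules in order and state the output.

Rule 1 (intervocalic spirantization): /d/ is a stop between vowels /i/ and /a/, so it spirantizes to the fricative [z]. /t/ is a stop between vowels /u/ and /i/, so it spirantizes to the fricative [s]. /naidatsutirpeox/ → naizatsusirpeox.
Rule 2 (intervocalic voicing): /s/ is a voiceless obstruent between vowels /u/ and /i/, so it voices to [z]. /naizatsusirpeox/ → naizatsuzirpeox.
Rule 3 (high vowel syncope): no segment meets the environment; /naizatsuzirpeox/ is unchanged.
Rule 4 (pre-rhotic lowering): /i/ is a high vowel immediately before /r/, so it lowers to [e]. /naizatsuzirpeox/ → naizatsuzerpeox.
Rule 5 (final i-epenthesis): the form ends in the consonant /x/, so [i] is inserted word-finally. /naizatsuzerpeox/ → naizatsuzerpeoxi.

naizatsuzerpeoxi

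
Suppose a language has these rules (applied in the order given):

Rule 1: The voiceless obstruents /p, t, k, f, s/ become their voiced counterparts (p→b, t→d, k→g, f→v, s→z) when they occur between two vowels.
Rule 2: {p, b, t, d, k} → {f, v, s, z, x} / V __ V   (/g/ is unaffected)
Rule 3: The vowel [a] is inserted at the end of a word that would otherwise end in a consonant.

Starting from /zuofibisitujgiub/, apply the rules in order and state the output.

zuovivizizujgiuba

Rule 1 (intervocalic voicing): /f/ is a voiceless obstruent between vowels /o/ and /i/, so it voices to [v]. /s/ is a voiceless obstruent between vowels /i/ and /i/, so it voices to [z]. /t/ is a voiceless obstruent between vowels /i/ and /u/, so it voices to [d]. /zuofibisitujgiub/ → zuovibizidujgiub.
Rule 2 (intervocalic spirantization): /b/ is a stop between vowels /i/ and /i/, so it spirantizes to the fricative [v]. /d/ is a stop between vowels /i/ and /u/, so it spirantizes to the fricative [z]. /zuovibizidujgiub/ → zuovivizizujgiub.
Rule 3 (final a-epenthesis): the form ends in the consonant /b/, so [a] is inserted word-finally. /zuovivizizujgiub/ → zuovivizizujgiuba.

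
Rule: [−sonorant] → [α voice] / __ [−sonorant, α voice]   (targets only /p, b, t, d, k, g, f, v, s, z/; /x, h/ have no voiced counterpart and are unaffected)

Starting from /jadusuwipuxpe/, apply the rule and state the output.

jadusuwipuxpe

No segment of /jadusuwipuxpe/ meets the structural description of the rule, so the form surfaces unchanged.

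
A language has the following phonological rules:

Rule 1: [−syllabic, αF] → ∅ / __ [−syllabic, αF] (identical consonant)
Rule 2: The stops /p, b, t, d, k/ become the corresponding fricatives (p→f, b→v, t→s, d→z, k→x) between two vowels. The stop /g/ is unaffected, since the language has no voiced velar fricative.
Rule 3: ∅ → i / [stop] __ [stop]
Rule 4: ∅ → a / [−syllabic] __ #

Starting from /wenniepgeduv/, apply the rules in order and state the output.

Rule 1 (degemination): /nn/ is a geminate; the first /n/ deletes. /wenniepgeduv/ → weniepgeduv.
Rule 2 (intervocalic spirantization): /d/ is a stop between vowels /e/ and /u/, so it spirantizes to the fricative [z]. /weniepgeduv/ → weniepgezuv.
Rule 3 (stop-cluster i-epenthesis): /p/ and /g/ form a stop–stop cluster, so [i] is inserted between them. /weniepgezuv/ → weniepigezuv.
Rule 4 (final a-epenthesis): the form ends in the consonant /v/, so [a] is inserted word-finally. /weniepigezuv/ → weniepigezuva.

weniepigezuva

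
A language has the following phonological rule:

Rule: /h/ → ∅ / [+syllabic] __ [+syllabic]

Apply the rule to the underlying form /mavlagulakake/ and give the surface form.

mavlagulakake

No segment of /mavlagulakake/ meets the structural description of the rule, so the form surfaces unchanged.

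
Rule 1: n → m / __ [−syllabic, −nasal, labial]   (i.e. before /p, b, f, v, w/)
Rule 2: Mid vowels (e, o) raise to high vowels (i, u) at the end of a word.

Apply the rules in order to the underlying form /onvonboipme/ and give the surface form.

Rule 1 (nasal place assimilation): /n/ precedes the labial consonant /v/, so it assimilates in place to [m]. /n/ precedes the labial consonant /b/, so it assimilates in place to [m]. /onvonboipme/ → omvomboipme.
Rule 2 (final vowel raising): /e/ is a mid vowel in word-final position, so it raises to [i]. /omvomboipme/ → omvomboipmi.

omvomboipmi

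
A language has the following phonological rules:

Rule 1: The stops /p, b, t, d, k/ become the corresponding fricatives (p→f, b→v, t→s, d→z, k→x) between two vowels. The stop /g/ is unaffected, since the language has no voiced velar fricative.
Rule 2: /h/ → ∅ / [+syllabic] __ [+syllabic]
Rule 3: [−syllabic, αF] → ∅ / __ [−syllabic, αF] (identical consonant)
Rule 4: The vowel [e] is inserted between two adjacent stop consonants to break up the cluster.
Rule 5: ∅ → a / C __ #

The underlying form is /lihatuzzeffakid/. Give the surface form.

Rule 1 (intervocalic spirantization): /t/ is a stop between vowels /a/ and /u/, so it spirantizes to the fricative [s]. /k/ is a stop between vowels /a/ and /i/, so it spirantizes to the fricative [x]. /lihatuzzeffakid/ → lihasuzzeffaxid.
Rule 2 (intervocalic h-deletion): /h/ occurs between vowels /i/ and /a/, so it deletes. /lihasuzzeffaxid/ → liasuzzeffaxid.
Rule 3 (degemination): /zz/ is a geminate; the first /z/ deletes. /ff/ is a geminate; the first /f/ deletes. /liasuzzeffaxid/ → liasuzefaxid.
Rule 4 (stop-cluster e-epenthesis): no segment meets the environment; /liasuzefaxid/ is unchanged.
Rule 5 (final a-epenthesis): the form ends in the consonant /d/, so [a] is inserted word-finally. /liasuzefaxid/ → liasuzefaxida.

liasuzefaxida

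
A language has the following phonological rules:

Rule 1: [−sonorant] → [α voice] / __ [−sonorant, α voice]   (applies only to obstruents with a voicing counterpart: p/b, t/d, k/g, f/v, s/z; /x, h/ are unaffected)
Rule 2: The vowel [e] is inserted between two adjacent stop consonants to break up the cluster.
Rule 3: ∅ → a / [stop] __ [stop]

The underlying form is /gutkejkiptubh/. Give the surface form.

Rule 1 (regressive voicing assimilation): /b/ precedes the voiceless obstruent /h/, so it devoices to [p] by assimilation. /gutkejkiptubh/ → gutkejkiptuph.
Rule 2 (stop-cluster e-epenthesis): /t/ and /k/ form a stop–stop cluster, so [e] is inserted between them. /p/ and /t/ form a stop–stop cluster, so [e] is inserted between them. /gutkejkiptuph/ → gutekejkipetuph.
Rule 3 (stop-cluster a-epenthesis): no segment meets the environment; /gutekejkipetuph/ is unchanged.

gutekejkipetuph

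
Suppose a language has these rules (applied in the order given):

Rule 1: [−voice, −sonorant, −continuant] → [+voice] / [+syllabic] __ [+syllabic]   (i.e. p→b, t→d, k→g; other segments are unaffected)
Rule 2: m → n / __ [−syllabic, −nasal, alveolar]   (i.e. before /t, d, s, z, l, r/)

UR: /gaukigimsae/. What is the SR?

Rule 1 (intervocalic voicing): /k/ is a voiceless stop between vowels /u/ and /i/, so it voices to [g]. /gaukigimsae/ → gaugigimsae.
Rule 2 (nasal place assimilation): /m/ precedes the alveolar consonant /s/, so it assimilates in place to [n]. /gaugigimsae/ → gaugiginsae.

gaugiginsae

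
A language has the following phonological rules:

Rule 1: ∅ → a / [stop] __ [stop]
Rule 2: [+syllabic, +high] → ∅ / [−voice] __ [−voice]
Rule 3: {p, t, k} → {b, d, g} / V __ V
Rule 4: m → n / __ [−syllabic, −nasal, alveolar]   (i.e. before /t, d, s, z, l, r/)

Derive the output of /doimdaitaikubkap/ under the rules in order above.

Rule 1 (stop-cluster a-epenthesis): /b/ and /k/ form a stop–stop cluster, so [a] is inserted between them. /doimdaitaikubkap/ → doimdaitaikubakap.
Rule 2 (high vowel syncope): no segment meets the environment; /doimdaitaikubakap/ is unchanged.
Rule 3 (intervocalic voicing): /t/ is a voiceless stop between vowels /i/ and /a/, so it voices to [d]. /k/ is a voiceless stop between vowels /i/ and /u/, so it voices to [g]. /k/ is a voiceless stop between vowels /a/ and /a/, so it voices to [g]. /doimdaitaikubakap/ → doimdaidaigubagap.
Rule 4 (nasal place assimilation): /m/ precedes the alveolar consonant /d/, so it assimilates in place to [n]. /doimdaidaigubagap/ → doindaidaigubagap.

doindaidaigubagap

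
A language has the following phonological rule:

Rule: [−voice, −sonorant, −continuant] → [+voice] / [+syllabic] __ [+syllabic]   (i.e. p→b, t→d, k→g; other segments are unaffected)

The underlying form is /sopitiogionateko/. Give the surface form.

sobidiogionadego

/p/ is a voiceless stop between vowels /o/ and /i/, so it voices to [b].
/t/ is a voiceless stop between vowels /i/ and /i/, so it voices to [d].
/t/ is a voiceless stop between vowels /a/ and /e/, so it voices to [d].
/k/ is a voiceless stop between vowels /e/ and /o/, so it voices to [g].
Surface form: [sobidiogionadego].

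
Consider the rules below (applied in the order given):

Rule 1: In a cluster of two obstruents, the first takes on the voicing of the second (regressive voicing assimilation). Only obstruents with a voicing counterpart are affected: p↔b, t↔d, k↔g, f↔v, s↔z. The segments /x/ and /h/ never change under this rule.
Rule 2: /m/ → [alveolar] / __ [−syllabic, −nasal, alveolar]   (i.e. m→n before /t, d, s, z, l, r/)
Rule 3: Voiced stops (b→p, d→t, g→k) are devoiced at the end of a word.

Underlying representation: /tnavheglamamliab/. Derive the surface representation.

Rule 1 (regressive voicing assimilation): /v/ precedes the voiceless obstruent /h/, so it devoices to [f] by assimilation. /tnavheglamamliab/ → tnafheglamamliab.
Rule 2 (nasal place assimilation): /m/ precedes the alveolar consonant /l/, so it assimilates in place to [n]. /tnafheglamamliab/ → tnafheglamanliab.
Rule 3 (final devoicing): /b/ is a voiced stop in word-final position, so it devoices to [p]. /tnafheglamanliab/ → tnafheglamanliap.

tnafheglamanliap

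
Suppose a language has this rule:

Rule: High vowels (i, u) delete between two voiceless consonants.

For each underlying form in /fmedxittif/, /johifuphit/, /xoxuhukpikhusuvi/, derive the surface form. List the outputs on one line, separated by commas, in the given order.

/fmedxittif/: /i/ is a high vowel flanked by voiceless consonants /x/ and /t/, so it deletes. /i/ is a high vowel flanked by voiceless consonants /t/ and /f/, so it deletes. → [fmedxttf].
/johifuphit/: /i/ is a high vowel flanked by voiceless consonants /h/ and /f/, so it deletes. /u/ is a high vowel flanked by voiceless consonants /f/ and /p/, so it deletes. /i/ is a high vowel flanked by voiceless consonants /h/ and /t/, so it deletes. → [johfpht].
/xoxuhukpikhusuvi/: /u/ is a high vowel flanked by voiceless consonants /x/ and /h/, so it deletes. /u/ is a high vowel flanked by voiceless consonants /h/ and /k/, so it deletes. /i/ is a high vowel flanked by voiceless consonants /p/ and /k/, so it deletes. /u/ is a high vowel flanked by voiceless consonants /h/ and /s/, so it deletes. → [xoxhkpkhsuvi].

fmedxttf, johfpht, xoxhkpkhsuvi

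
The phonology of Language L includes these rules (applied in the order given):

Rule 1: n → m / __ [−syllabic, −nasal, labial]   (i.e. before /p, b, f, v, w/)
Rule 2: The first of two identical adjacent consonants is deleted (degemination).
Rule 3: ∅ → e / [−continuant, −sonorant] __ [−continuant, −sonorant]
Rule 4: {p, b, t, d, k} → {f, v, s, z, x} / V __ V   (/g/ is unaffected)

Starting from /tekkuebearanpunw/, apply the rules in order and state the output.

Rule 1 (nasal place assimilation): /n/ precedes the labial consonant /p/, so it assimilates in place to [m]. /n/ precedes the labial consonant /w/, so it assimilates in place to [m]. /tekkuebearanpunw/ → tekkuebearampumw.
Rule 2 (degemination): /kk/ is a geminate; the first /k/ deletes. /tekkuebearampumw/ → tekuebearampumw.
Rule 3 (stop-cluster e-epenthesis): no segment meets the environment; /tekuebearampumw/ is unchanged.
Rule 4 (intervocalic spirantization): /k/ is a stop between vowels /e/ and /u/, so it spirantizes to the fricative [x]. /b/ is a stop between vowels /e/ and /e/, so it spirantizes to the fricative [v]. /tekuebearampumw/ → texuevearampumw.

texuevearampumw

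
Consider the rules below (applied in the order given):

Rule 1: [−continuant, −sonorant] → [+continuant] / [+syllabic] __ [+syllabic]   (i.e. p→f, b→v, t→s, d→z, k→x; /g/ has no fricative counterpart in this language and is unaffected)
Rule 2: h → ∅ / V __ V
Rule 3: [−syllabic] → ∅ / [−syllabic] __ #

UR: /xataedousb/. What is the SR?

Rule 1 (intervocalic spirantization): /t/ is a stop between vowels /a/ and /a/, so it spirantizes to the fricative [s]. /d/ is a stop between vowels /e/ and /o/, so it spirantizes to the fricative [z]. /xataedousb/ → xasaezousb.
Rule 2 (intervocalic h-deletion): no segment meets the environment; /xasaezousb/ is unchanged.
Rule 3 (final cluster simplification): /b/ is the second consonant of a word-final cluster /sb/, so it deletes. /xasaezousb/ → xasaezous.

xasaezous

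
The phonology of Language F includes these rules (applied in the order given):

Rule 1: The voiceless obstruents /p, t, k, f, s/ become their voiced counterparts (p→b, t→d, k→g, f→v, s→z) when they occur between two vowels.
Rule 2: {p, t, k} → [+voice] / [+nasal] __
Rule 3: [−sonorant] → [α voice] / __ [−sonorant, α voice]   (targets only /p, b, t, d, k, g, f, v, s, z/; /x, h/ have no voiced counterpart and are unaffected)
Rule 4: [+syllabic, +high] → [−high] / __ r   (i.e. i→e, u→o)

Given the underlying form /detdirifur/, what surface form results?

dedderivor

Rule 1 (intervocalic voicing): /f/ is a voiceless obstruent between vowels /i/ and /u/, so it voices to [v]. /detdirifur/ → detdirivur.
Rule 2 (post-nasal voicing): no segment meets the environment; /detdirivur/ is unchanged.
Rule 3 (regressive voicing assimilation): /t/ precedes the voiced obstruent /d/, so it voices to [d] by assimilation. /detdirivur/ → deddirivur.
Rule 4 (pre-rhotic lowering): /i/ is a high vowel immediately before /r/, so it lowers to [e]. /u/ is a high vowel immediately before /r/, so it lowers to [o]. /deddirivur/ → dedderivor.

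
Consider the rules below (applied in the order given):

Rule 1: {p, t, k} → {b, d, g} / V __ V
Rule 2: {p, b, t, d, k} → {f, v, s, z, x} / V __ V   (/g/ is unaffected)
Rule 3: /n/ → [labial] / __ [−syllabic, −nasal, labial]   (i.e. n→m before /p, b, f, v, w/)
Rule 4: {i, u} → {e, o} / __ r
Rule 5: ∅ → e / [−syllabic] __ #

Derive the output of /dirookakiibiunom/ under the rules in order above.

deroogagiiviunome

Rule 1 (intervocalic voicing): /k/ is a voiceless stop between vowels /o/ and /a/, so it voices to [g]. /k/ is a voiceless stop between vowels /a/ and /i/, so it voices to [g]. /dirookakiibiunom/ → diroogagiibiunom.
Rule 2 (intervocalic spirantization): /b/ is a stop between vowels /i/ and /i/, so it spirantizes to the fricative [v]. /diroogagiibiunom/ → diroogagiiviunom.
Rule 3 (nasal place assimilation): no segment meets the environment; /diroogagiiviunom/ is unchanged.
Rule 4 (pre-rhotic lowering): /i/ is a high vowel immediately before /r/, so it lowers to [e]. /diroogagiiviunom/ → deroogagiiviunom.
Rule 5 (final e-epenthesis): the form ends in the consonant /m/, so [e] is inserted word-finally. /deroogagiiviunom/ → deroogagiiviunome.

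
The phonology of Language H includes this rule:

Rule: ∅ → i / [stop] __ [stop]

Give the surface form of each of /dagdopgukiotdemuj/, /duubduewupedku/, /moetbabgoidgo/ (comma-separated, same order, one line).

/dagdopgukiotdemuj/: /g/ and /d/ form a stop–stop cluster, so [i] is inserted between them. /p/ and /g/ form a stop–stop cluster, so [i] is inserted between them. /t/ and /d/ form a stop–stop cluster, so [i] is inserted between them. → [dagidopigukiotidemuj].
/duubduewupedku/: /b/ and /d/ form a stop–stop cluster, so [i] is inserted between them. /d/ and /k/ form a stop–stop cluster, so [i] is inserted between them. → [duubiduewupediku].
/moetbabgoidgo/: /t/ and /b/ form a stop–stop cluster, so [i] is inserted between them. /b/ and /g/ form a stop–stop cluster, so [i] is inserted between them. /d/ and /g/ form a stop–stop cluster, so [i] is inserted between them. → [moetibabigoidigo].

dagidopigukiotidemuj, duubiduewupediku, moetibabigoidigo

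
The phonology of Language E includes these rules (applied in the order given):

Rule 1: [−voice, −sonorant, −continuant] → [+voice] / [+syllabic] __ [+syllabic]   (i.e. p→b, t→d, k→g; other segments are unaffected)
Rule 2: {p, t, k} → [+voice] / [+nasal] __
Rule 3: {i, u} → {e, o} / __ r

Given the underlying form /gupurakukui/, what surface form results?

guboragugui

Rule 1 (intervocalic voicing): /p/ is a voiceless stop between vowels /u/ and /u/, so it voices to [b]. /k/ is a voiceless stop between vowels /a/ and /u/, so it voices to [g]. /k/ is a voiceless stop between vowels /u/ and /u/, so it voices to [g]. /gupurakukui/ → guburagugui.
Rule 2 (post-nasal voicing): no segment meets the environment; /guburagugui/ is unchanged.
Rule 3 (pre-rhotic lowering): /u/ is a high vowel immediately before /r/, so it lowers to [o]. /guburagugui/ → guboragugui.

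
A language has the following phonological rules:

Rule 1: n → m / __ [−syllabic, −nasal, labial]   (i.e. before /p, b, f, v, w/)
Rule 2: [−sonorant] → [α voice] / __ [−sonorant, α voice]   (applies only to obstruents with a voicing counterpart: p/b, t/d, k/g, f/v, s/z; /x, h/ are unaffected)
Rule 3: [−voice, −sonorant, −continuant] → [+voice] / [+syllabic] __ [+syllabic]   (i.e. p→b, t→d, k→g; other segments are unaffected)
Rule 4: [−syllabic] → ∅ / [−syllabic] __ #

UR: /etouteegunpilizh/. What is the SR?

Rule 1 (nasal place assimilation): /n/ precedes the labial consonant /p/, so it assimilates in place to [m]. /etouteegunpilizh/ → etouteegumpilizh.
Rule 2 (regressive voicing assimilation): /z/ precedes the voiceless obstruent /h/, so it devoices to [s] by assimilation. /etouteegumpilizh/ → etouteegumpilish.
Rule 3 (intervocalic voicing): /t/ is a voiceless stop between vowels /e/ and /o/, so it voices to [d]. /t/ is a voiceless stop between vowels /u/ and /e/, so it voices to [d]. /etouteegumpilish/ → edoudeegumpilish.
Rule 4 (final cluster simplification): /h/ is the second consonant of a word-final cluster /sh/, so it deletes. /edoudeegumpilish/ → edoudeegumpilis.

edoudeegumpilis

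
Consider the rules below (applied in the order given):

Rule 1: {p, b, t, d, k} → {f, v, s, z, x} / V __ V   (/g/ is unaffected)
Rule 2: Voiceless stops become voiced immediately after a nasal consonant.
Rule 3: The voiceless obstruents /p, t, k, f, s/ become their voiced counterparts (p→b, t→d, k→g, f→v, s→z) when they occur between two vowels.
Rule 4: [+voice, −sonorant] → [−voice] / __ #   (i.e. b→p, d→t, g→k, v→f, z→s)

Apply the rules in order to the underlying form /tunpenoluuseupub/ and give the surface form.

Rule 1 (intervocalic spirantization): /p/ is a stop between vowels /u/ and /u/, so it spirantizes to the fricative [f]. /tunpenoluuseupub/ → tunpenoluuseufub.
Rule 2 (post-nasal voicing): /p/ is a voiceless stop immediately after the nasal /n/, so it voices to [b]. /tunpenoluuseufub/ → tunbenoluuseufub.
Rule 3 (intervocalic voicing): /s/ is a voiceless obstruent between vowels /u/ and /e/, so it voices to [z]. /f/ is a voiceless obstruent between vowels /u/ and /u/, so it voices to [v]. /tunbenoluuseufub/ → tunbenoluuzeuvub.
Rule 4 (final devoicing): /b/ is a voiced obstruent in word-final position, so it devoices to [p]. /tunbenoluuzeuvub/ → tunbenoluuzeuvup.

tunbenoluuzeuvup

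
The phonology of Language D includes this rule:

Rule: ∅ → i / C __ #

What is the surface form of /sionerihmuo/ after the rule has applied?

No segment of /sionerihmuo/ meets the structural description of the rule, so the form surfaces unchanged.

sionerihmuo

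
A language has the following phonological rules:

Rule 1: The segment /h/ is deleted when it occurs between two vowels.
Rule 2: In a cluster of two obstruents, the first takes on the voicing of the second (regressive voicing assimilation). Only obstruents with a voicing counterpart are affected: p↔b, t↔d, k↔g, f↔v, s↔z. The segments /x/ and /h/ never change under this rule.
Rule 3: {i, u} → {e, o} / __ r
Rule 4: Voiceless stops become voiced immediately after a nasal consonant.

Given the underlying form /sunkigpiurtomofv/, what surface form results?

Rule 1 (intervocalic h-deletion): no segment meets the environment; /sunkigpiurtomofv/ is unchanged.
Rule 2 (regressive voicing assimilation): /g/ precedes the voiceless obstruent /p/, so it devoices to [k] by assimilation. /f/ precedes the voiced obstruent /v/, so it voices to [v] by assimilation. /sunkigpiurtomofv/ → sunkikpiurtomovv.
Rule 3 (pre-rhotic lowering): /u/ is a high vowel immediately before /r/, so it lowers to [o]. /sunkikpiurtomovv/ → sunkikpiortomovv.
Rule 4 (post-nasal voicing): /k/ is a voiceless stop immediately after the nasal /n/, so it voices to [g]. /sunkikpiortomovv/ → sungikpiortomovv.

sungikpiortomovv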